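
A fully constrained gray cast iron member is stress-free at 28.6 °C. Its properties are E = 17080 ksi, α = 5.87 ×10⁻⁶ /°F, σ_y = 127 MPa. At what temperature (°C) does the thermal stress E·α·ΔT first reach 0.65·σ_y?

94.9 °C

E = 17080 ksi = 117.8 GPa.
α = 5.87×10⁻⁶/°F × 9/5 = 10.6×10⁻⁶/K.
E·α·ΔT = 82.55 MPa ⇒ ΔT = 82.55 / (117.8×10³ × 10.6×10⁻⁶) = 66.34 K.
T = 28.6 + 66.34 = 94.94 °C.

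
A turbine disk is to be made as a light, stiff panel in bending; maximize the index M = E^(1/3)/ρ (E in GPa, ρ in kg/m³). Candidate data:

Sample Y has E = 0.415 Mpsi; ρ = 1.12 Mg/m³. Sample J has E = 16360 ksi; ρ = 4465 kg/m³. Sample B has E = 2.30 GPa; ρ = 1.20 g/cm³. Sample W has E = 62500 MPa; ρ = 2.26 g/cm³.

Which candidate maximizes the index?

In SI units:
  sample Y: E = 2.861 GPa, ρ = 1120 kg/m³
  sample J: E = 112.8 GPa, ρ = 4465 kg/m³
  sample B: E = 2.300 GPa, ρ = 1200 kg/m³
  sample W: E = 62.50 GPa, ρ = 2260 kg/m³
  sample W: M = 1.76×10⁻³
  sample Y: M = 1.27×10⁻³
  sample B: M = 1.10×10⁻³
  sample J: M = 1.08×10⁻³
Sample W ranks first.

sample W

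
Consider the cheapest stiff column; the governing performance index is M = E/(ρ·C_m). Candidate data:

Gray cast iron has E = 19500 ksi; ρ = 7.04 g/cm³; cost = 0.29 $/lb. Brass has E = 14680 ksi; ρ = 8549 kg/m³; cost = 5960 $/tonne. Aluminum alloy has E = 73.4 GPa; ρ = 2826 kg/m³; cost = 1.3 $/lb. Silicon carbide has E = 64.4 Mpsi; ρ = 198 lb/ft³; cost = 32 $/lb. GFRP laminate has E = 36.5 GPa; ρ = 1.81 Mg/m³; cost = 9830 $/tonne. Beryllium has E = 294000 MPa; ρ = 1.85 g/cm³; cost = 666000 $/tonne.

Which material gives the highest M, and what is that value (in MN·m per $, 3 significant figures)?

After converting to SI:
  gray cast iron: E = 134.4 GPa, ρ = 7040 kg/m³, cost = 0.6393 $/kg
  brass: E = 101.2 GPa, ρ = 8549 kg/m³, cost = 5.960 $/kg
  aluminum alloy: E = 73.40 GPa, ρ = 2826 kg/m³, cost = 2.866 $/kg
  silicon carbide: E = 444.0 GPa, ρ = 3172 kg/m³, cost = 70.55 $/kg
  GFRP laminate: E = 36.50 GPa, ρ = 1810 kg/m³, cost = 9.830 $/kg
  beryllium: E = 294.0 GPa, ρ = 1850 kg/m³, cost = 666.0 $/kg
  gray cast iron: M = 29.9 MN·m per $
  aluminum alloy: M = 9.06 MN·m per $
  GFRP laminate: M = 2.05 MN·m per $
  brass: M = 1.99 MN·m per $
  silicon carbide: M = 1.98 MN·m per $
  beryllium: M = 0.239 MN·m per $
Gray cast iron has the largest M.

gray cast iron, M = 29.9 MN·m per $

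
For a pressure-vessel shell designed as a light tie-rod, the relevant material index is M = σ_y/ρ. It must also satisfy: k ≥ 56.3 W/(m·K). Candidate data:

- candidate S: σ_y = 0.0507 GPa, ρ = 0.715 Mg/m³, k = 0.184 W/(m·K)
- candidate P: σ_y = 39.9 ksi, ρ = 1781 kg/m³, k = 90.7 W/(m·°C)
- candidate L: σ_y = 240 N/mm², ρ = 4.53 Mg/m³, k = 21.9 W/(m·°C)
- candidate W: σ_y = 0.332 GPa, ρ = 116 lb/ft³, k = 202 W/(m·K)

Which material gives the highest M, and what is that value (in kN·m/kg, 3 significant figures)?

Screen on constraints: k ≥ 56.3 W/(m·K). Survivors: candidate P, candidate W.
Normalizing units and computing the index:
  candidate P: σ_y = 275.1 MPa, ρ = 1781 kg/m³
  candidate W: σ_y = 332.0 MPa, ρ = 1858 kg/m³
  candidate W: M = 179 kN·m/kg
  candidate P: M = 154 kN·m/kg
Highest index: candidate W.

candidate W, M = 179 kN·m/kg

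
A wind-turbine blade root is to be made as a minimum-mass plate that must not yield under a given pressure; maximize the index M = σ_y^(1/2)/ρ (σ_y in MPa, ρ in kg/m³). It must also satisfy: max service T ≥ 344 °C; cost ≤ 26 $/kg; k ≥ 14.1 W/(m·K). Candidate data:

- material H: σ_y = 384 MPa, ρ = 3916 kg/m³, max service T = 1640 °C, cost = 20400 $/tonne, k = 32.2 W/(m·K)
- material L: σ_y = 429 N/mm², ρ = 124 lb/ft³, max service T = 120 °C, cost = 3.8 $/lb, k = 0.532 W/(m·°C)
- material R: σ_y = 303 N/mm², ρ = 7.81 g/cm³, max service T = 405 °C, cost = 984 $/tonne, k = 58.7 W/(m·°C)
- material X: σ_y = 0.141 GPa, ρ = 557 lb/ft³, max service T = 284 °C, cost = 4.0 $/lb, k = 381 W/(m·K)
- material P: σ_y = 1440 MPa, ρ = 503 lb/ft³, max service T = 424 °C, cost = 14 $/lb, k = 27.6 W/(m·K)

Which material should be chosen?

material H

Screen on constraints: max service T ≥ 344 °C; cost ≤ 26 $/kg; k ≥ 14.1 W/(m·K). Survivors: material H, material R.
In SI units:
  material H: σ_y = 384.0 MPa, ρ = 3916 kg/m³
  material R: σ_y = 303.0 MPa, ρ = 7810 kg/m³
  material H: M = 5.00×10⁻³
  material R: M = 2.23×10⁻³
The maximum is for material H.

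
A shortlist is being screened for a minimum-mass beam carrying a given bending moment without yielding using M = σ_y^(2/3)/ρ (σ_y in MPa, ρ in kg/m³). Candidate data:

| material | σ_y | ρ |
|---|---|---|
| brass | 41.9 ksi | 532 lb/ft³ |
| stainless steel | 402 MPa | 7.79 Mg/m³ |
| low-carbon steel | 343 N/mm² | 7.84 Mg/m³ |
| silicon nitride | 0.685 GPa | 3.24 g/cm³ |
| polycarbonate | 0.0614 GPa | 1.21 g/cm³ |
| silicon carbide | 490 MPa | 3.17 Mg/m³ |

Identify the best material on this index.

After converting to SI:
  brass: σ_y = 288.9 MPa, ρ = 8522 kg/m³
  stainless steel: σ_y = 402.0 MPa, ρ = 7790 kg/m³
  low-carbon steel: σ_y = 343.0 MPa, ρ = 7840 kg/m³
  silicon nitride: σ_y = 685.0 MPa, ρ = 3240 kg/m³
  polycarbonate: σ_y = 61.40 MPa, ρ = 1210 kg/m³
  silicon carbide: σ_y = 490.0 MPa, ρ = 3170 kg/m³
  silicon nitride: M = 24.0×10⁻³
  silicon carbide: M = 19.6×10⁻³
  polycarbonate: M = 12.9×10⁻³
  stainless steel: M = 6.99×10⁻³
  low-carbon steel: M = 6.25×10⁻³
  brass: M = 5.13×10⁻³
Highest index: silicon nitride.

silicon nitride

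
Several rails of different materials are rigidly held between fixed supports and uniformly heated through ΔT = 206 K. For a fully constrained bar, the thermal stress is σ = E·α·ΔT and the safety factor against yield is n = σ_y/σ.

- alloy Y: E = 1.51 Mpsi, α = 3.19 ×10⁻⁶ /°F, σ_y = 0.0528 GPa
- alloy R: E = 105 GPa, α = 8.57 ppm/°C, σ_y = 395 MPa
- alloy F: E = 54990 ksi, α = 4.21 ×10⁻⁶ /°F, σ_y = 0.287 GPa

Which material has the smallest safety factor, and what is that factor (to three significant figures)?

alloy F, n = 0.485

Converting E to GPa, α to ×10⁻⁶/K, σ_y to MPa, then σ and n for each:
  alloy Y: E = 10.41, α = 5.74, σ_y = 52.80 → σ = 12.3 MPa, n = 4.29
  alloy R: E = 105.0, α = 8.57, σ_y = 395.0 → σ = 185 MPa, n = 2.13
  alloy F: E = 379.1, α = 7.58, σ_y = 287.0 → σ = 592 MPa, n = 0.485
The minimum is alloy F at n = 0.485.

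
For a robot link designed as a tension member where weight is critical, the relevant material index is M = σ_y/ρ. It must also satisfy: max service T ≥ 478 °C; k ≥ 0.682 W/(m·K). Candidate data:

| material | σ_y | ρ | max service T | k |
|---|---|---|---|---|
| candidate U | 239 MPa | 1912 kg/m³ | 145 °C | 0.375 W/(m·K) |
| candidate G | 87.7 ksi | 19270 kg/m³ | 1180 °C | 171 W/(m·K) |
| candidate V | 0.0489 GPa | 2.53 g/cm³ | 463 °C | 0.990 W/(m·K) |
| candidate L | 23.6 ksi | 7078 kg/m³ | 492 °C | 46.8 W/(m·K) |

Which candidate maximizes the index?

candidate G

Screen on constraints: max service T ≥ 478 °C; k ≥ 0.682 W/(m·K). Survivors: candidate G, candidate L.
Normalizing units and computing the index:
  candidate G: σ_y = 604.7 MPa, ρ = 19270 kg/m³
  candidate L: σ_y = 162.7 MPa, ρ = 7078 kg/m³
  candidate G: M = 31.4 kN·m/kg
  candidate L: M = 23.0 kN·m/kg
Candidate G has the largest M.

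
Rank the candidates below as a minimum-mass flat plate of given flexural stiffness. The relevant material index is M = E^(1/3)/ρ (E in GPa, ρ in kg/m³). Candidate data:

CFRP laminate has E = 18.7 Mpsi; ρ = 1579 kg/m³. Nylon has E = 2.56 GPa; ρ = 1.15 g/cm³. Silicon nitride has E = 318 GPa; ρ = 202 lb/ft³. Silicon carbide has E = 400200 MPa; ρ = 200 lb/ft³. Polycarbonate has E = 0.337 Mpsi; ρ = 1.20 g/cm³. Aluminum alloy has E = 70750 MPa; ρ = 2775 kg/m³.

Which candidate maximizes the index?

CFRP laminate

Convert each candidate to consistent units, then evaluate M:
  CFRP laminate: E = 128.9 GPa, ρ = 1579 kg/m³
  nylon: E = 2.560 GPa, ρ = 1150 kg/m³
  silicon nitride: E = 318.0 GPa, ρ = 3236 kg/m³
  silicon carbide: E = 400.2 GPa, ρ = 3204 kg/m³
  polycarbonate: E = 2.324 GPa, ρ = 1200 kg/m³
  aluminum alloy: E = 70.75 GPa, ρ = 2775 kg/m³
  CFRP laminate: M = 3.20×10⁻³
  silicon carbide: M = 2.30×10⁻³
  silicon nitride: M = 2.11×10⁻³
  aluminum alloy: M = 1.49×10⁻³
  nylon: M = 1.19×10⁻³
  polycarbonate: M = 1.10×10⁻³
CFRP laminate ranks first.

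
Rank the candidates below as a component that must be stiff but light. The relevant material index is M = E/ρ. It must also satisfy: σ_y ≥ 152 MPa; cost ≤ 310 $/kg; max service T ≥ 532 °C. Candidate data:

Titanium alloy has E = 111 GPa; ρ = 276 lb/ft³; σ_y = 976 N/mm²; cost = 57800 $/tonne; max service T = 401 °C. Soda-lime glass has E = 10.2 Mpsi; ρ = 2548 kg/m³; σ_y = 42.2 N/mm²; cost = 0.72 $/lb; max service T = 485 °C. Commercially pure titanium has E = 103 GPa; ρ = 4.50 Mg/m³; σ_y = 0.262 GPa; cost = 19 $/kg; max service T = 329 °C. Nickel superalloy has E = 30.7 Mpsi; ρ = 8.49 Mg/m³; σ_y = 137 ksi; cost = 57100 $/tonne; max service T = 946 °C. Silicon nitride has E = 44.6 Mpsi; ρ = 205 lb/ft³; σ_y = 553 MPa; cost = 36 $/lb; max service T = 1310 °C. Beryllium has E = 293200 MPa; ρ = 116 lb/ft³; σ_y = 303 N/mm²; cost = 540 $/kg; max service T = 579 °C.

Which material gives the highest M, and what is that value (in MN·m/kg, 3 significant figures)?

silicon nitride, M = 93.6 MN·m/kg

Screen on constraints: σ_y ≥ 152 MPa; cost ≤ 310 $/kg; max service T ≥ 532 °C. Survivors: nickel superalloy, silicon nitride.
Normalizing units and computing the index:
  nickel superalloy: E = 211.7 GPa, ρ = 8490 kg/m³
  silicon nitride: E = 307.5 GPa, ρ = 3284 kg/m³
  silicon nitride: M = 93.6 MN·m/kg
  nickel superalloy: M = 24.9 MN·m/kg
The maximum is for silicon nitride.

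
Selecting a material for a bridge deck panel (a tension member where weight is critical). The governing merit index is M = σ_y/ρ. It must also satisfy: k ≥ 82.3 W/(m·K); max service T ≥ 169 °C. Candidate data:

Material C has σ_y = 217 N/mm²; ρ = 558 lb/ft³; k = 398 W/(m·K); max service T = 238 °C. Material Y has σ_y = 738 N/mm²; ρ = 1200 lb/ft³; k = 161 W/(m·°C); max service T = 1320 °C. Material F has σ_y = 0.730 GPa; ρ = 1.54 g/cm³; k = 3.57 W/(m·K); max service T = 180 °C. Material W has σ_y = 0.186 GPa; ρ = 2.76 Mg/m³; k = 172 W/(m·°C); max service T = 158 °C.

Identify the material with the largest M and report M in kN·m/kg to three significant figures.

Screen on constraints: k ≥ 82.3 W/(m·K); max service T ≥ 169 °C. Survivors: material C, material Y.
In SI units:
  material C: σ_y = 217.0 MPa, ρ = 8938 kg/m³
  material Y: σ_y = 738.0 MPa, ρ = 19220 kg/m³
  material Y: M = 38.4 kN·m/kg
  material C: M = 24.3 kN·m/kg
Highest index: material Y.

material Y, M = 38.4 kN·m/kg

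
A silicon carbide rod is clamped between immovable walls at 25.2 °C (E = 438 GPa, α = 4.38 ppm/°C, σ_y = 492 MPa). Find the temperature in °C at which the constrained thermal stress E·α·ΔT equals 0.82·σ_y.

E·α·ΔT = 403.4 MPa ⇒ ΔT = 403.4 / (438.0×10³ × 4.38×10⁻⁶) = 210.3 K.
T = 25.2 + 210.3 = 235.5 °C.

235 °C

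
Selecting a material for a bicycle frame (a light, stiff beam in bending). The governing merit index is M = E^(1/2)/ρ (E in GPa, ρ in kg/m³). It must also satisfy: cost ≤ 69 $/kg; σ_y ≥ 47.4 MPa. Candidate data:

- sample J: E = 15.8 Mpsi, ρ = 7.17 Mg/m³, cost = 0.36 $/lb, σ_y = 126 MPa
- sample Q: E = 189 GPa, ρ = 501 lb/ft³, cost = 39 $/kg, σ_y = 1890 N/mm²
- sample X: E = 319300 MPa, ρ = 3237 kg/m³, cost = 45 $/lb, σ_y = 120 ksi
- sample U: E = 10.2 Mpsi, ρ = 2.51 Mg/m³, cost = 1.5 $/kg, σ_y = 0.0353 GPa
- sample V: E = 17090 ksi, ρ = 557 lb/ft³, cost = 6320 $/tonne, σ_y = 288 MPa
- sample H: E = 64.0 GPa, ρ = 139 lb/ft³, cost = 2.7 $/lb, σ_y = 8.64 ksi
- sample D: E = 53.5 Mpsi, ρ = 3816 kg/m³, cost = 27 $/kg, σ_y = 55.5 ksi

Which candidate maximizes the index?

Screen on constraints: cost ≤ 69 $/kg; σ_y ≥ 47.4 MPa. Survivors: sample J, sample Q, sample V, sample H, sample D.
Normalizing units and computing the index:
  sample J: E = 108.9 GPa, ρ = 7170 kg/m³
  sample Q: E = 189.0 GPa, ρ = 8025 kg/m³
  sample V: E = 117.8 GPa, ρ = 8922 kg/m³
  sample H: E = 64.00 GPa, ρ = 2227 kg/m³
  sample D: E = 368.9 GPa, ρ = 3816 kg/m³
  sample D: M = 5.03×10⁻³
  sample H: M = 3.59×10⁻³
  sample Q: M = 1.71×10⁻³
  sample J: M = 1.46×10⁻³
  sample V: M = 1.22×10⁻³
Sample D ranks first.

sample D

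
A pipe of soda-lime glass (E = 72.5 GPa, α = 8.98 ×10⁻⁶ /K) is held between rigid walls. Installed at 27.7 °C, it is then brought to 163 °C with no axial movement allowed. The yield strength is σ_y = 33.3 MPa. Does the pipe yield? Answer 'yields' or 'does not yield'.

ΔT = 135.3 K. Constrained thermal stress σ = E·α·ΔT = 72.50×10³ MPa × 8.98×10⁻⁶ × 135.3 = 88.1 MPa (compressive).
Compare to σ_y = 33.3 MPa: σ ≥ σ_y, so it yields.

yields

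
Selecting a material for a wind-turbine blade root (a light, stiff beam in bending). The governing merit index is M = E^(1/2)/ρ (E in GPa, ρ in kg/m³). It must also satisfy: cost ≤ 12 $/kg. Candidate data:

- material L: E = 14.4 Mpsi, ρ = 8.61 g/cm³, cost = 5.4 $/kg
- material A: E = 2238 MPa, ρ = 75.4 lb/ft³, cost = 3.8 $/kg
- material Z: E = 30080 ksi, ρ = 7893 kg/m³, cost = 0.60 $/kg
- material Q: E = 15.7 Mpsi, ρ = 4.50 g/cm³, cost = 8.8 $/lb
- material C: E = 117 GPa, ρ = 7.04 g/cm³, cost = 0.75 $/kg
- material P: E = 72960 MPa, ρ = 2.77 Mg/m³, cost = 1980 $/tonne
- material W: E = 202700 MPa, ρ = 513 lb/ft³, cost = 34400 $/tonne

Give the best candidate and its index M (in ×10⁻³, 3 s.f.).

material P, M = 3.08×10⁻³

Screen on constraints: cost ≤ 12 $/kg. Survivors: material L, material A, material Z, material C, material P.
Putting every candidate on a common basis:
  material L: E = 99.28 GPa, ρ = 8610 kg/m³
  material A: E = 2.238 GPa, ρ = 1208 kg/m³
  material Z: E = 207.4 GPa, ρ = 7893 kg/m³
  material C: E = 117.0 GPa, ρ = 7040 kg/m³
  material P: E = 72.96 GPa, ρ = 2770 kg/m³
  material P: M = 3.08×10⁻³
  material Z: M = 1.82×10⁻³
  material C: M = 1.54×10⁻³
  material A: M = 1.24×10⁻³
  material L: M = 1.16×10⁻³
Material P ranks first.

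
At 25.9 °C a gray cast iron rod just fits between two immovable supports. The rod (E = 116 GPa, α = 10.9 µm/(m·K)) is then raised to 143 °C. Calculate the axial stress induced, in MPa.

148 MPa

ΔT = 117.1 K. Constrained thermal stress σ = E·α·ΔT = 116.0×10³ MPa × 10.9×10⁻⁶ × 117.1 = 148 MPa (compressive).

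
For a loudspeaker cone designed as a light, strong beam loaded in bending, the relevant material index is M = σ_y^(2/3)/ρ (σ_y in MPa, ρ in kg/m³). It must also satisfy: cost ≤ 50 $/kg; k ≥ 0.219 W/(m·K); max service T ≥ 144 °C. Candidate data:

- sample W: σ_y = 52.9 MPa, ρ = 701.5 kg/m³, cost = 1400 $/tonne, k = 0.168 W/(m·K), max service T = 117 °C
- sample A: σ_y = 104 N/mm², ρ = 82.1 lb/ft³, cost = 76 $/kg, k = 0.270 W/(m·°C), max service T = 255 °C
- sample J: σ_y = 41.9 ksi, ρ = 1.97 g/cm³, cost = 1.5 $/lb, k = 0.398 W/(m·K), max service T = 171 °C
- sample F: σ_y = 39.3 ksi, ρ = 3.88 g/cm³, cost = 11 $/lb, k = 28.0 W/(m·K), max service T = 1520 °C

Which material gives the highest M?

sample J

Screen on constraints: cost ≤ 50 $/kg; k ≥ 0.219 W/(m·K); max service T ≥ 144 °C. Survivors: sample J, sample F.
After converting to SI:
  sample J: σ_y = 288.9 MPa, ρ = 1970 kg/m³
  sample F: σ_y = 271.0 MPa, ρ = 3880 kg/m³
  sample J: M = 22.2×10⁻³
  sample F: M = 10.8×10⁻³
Sample J ranks first.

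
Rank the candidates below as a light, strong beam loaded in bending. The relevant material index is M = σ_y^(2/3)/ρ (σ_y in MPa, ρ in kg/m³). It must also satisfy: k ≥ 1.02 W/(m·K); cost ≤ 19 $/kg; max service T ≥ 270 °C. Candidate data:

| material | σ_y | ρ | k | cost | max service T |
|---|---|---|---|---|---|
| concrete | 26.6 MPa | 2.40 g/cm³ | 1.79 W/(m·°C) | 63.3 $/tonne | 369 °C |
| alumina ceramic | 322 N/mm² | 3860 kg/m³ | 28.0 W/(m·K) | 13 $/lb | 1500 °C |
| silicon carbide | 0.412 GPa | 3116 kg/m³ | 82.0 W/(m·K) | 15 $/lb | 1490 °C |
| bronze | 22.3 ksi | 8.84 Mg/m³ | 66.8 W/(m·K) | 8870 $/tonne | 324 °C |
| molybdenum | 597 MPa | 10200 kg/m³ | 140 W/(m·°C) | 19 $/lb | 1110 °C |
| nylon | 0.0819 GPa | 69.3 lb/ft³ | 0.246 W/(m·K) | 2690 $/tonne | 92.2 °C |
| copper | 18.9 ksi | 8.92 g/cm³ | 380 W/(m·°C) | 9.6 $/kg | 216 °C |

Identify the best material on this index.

Screen on constraints: k ≥ 1.02 W/(m·K); cost ≤ 19 $/kg; max service T ≥ 270 °C. Survivors: concrete, bronze.
Convert each candidate to consistent units, then evaluate M:
  concrete: σ_y = 26.60 MPa, ρ = 2400 kg/m³
  bronze: σ_y = 153.8 MPa, ρ = 8840 kg/m³
  concrete: M = 3.71×10⁻³
  bronze: M = 3.25×10⁻³
Concrete has the largest M.

concrete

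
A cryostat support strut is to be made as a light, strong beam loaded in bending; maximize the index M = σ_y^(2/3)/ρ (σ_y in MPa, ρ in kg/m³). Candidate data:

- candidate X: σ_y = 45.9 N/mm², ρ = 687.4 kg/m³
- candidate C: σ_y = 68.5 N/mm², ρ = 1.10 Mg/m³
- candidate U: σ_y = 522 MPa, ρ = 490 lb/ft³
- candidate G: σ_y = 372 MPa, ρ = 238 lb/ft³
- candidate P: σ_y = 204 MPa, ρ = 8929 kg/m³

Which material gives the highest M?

candidate X

Putting every candidate on a common basis:
  candidate X: σ_y = 45.90 MPa, ρ = 687.4 kg/m³
  candidate C: σ_y = 68.50 MPa, ρ = 1100 kg/m³
  candidate U: σ_y = 522.0 MPa, ρ = 7849 kg/m³
  candidate G: σ_y = 372.0 MPa, ρ = 3812 kg/m³
  candidate P: σ_y = 204.0 MPa, ρ = 8929 kg/m³
  candidate X: M = 18.6×10⁻³
  candidate C: M = 15.2×10⁻³
  candidate G: M = 13.6×10⁻³
  candidate U: M = 8.26×10⁻³
  candidate P: M = 3.88×10⁻³
Highest index: candidate X.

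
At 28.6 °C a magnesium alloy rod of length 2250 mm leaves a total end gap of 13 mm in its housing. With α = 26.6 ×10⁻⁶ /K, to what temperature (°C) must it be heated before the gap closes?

246 °C

α·L₀·ΔT = 13.0 mm ⇒ ΔT = 13.0 / (26.6×10⁻⁶ × 2250.0) = 217.2 K.
T = 28.6 + 217.2 = 245.8 °C.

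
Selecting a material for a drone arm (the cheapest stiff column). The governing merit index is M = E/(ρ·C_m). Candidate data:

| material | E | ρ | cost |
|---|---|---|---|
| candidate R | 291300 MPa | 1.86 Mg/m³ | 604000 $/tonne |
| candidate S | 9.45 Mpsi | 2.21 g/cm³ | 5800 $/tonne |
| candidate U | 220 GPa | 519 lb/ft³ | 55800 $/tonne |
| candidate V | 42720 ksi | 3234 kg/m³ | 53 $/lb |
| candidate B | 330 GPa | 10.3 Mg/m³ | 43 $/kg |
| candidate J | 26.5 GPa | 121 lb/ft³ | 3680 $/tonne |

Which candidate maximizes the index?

In SI units:
  candidate R: E = 291.3 GPa, ρ = 1860 kg/m³, cost = 604.0 $/kg
  candidate S: E = 65.16 GPa, ρ = 2210 kg/m³, cost = 5.800 $/kg
  candidate U: E = 220.0 GPa, ρ = 8314 kg/m³, cost = 55.80 $/kg
  candidate V: E = 294.5 GPa, ρ = 3234 kg/m³, cost = 116.8 $/kg
  candidate B: E = 330.0 GPa, ρ = 10300 kg/m³, cost = 43.00 $/kg
  candidate J: E = 26.50 GPa, ρ = 1938 kg/m³, cost = 3.680 $/kg
  candidate S: M = 5.08 MN·m per $
  candidate J: M = 3.72 MN·m per $
  candidate V: M = 0.779 MN·m per $
  candidate B: M = 0.745 MN·m per $
  candidate U: M = 0.474 MN·m per $
  candidate R: M = 0.259 MN·m per $
Candidate S ranks first.

candidate S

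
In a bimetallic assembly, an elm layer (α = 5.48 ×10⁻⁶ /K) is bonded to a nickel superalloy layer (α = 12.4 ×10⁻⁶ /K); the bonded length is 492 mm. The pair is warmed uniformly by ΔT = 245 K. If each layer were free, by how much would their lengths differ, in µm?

834 µm

Δα = |5.48 − 12.4|×10⁻⁶/K = 6.92×10⁻⁶/K.
ΔL_mismatch = Δα·L·ΔT = 6.92×10⁻⁶ × 492.0 mm × 245.0 K = 834 µm.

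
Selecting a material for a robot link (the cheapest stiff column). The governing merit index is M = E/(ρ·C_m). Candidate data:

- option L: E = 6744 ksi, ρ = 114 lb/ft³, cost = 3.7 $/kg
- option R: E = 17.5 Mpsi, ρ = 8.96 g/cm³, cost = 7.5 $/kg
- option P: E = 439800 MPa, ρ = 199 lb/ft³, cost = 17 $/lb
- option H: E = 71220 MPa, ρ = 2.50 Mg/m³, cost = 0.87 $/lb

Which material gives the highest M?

option H

In SI units:
  option L: E = 46.50 GPa, ρ = 1826 kg/m³, cost = 3.700 $/kg
  option R: E = 120.7 GPa, ρ = 8960 kg/m³, cost = 7.500 $/kg
  option P: E = 439.8 GPa, ρ = 3188 kg/m³, cost = 37.48 $/kg
  option H: E = 71.22 GPa, ρ = 2500 kg/m³, cost = 1.918 $/kg
  option H: M = 14.9 MN·m per $
  option L: M = 6.88 MN·m per $
  option P: M = 3.68 MN·m per $
  option R: M = 1.80 MN·m per $
Option H ranks first.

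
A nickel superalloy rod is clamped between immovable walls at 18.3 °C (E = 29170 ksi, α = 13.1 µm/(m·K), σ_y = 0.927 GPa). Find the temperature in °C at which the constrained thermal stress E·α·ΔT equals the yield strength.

370 °C

E = 29170 ksi = 201.1 GPa.
σ_y = 0.927 GPa = 927.0 MPa.
E·α·ΔT = 927.0 MPa ⇒ ΔT = 927.0 / (201.1×10³ × 13.1×10⁻⁶) = 351.8 K.
T = 18.3 + 351.8 = 370.1 °C.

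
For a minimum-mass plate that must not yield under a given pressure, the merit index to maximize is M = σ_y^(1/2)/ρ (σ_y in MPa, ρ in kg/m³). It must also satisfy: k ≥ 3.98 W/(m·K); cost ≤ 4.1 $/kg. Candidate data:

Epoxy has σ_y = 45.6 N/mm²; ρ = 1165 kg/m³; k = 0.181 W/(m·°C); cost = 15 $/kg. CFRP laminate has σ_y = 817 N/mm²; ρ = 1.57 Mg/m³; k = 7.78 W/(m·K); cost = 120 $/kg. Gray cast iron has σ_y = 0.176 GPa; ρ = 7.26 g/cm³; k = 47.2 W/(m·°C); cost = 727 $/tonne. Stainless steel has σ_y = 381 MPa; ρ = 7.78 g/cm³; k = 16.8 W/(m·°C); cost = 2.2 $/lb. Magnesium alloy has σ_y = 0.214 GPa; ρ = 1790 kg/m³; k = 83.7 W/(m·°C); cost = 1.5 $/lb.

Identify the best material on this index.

Screen on constraints: k ≥ 3.98 W/(m·K); cost ≤ 4.1 $/kg. Survivors: gray cast iron, magnesium alloy.
After converting to SI:
  gray cast iron: σ_y = 176.0 MPa, ρ = 7260 kg/m³
  magnesium alloy: σ_y = 214.0 MPa, ρ = 1790 kg/m³
  magnesium alloy: M = 8.17×10⁻³
  gray cast iron: M = 1.83×10⁻³
Magnesium alloy has the largest M.

magnesium alloy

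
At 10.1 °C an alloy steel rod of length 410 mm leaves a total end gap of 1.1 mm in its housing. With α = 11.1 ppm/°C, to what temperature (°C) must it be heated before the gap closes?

α·L₀·ΔT = 1.1 mm ⇒ ΔT = 1.1 / (11.1×10⁻⁶ × 410.0) = 241.7 K.
T = 10.1 + 241.7 = 251.8 °C.

252 °C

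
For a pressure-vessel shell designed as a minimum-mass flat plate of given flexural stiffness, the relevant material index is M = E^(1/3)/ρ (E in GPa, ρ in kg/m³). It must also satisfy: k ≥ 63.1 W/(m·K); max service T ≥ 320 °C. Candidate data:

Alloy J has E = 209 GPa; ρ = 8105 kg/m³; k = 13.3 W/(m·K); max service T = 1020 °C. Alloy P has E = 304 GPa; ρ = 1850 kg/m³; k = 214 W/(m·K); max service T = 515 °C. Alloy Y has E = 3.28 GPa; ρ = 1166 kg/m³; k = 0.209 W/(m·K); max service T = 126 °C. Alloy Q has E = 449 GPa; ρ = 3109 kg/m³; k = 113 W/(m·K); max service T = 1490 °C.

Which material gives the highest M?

Screen on constraints: k ≥ 63.1 W/(m·K); max service T ≥ 320 °C. Survivors: alloy P, alloy Q.
Computing M directly (units already consistent):
  alloy P: M = 3.63×10⁻³
  alloy Q: M = 2.46×10⁻³
Highest index: alloy P.

alloy P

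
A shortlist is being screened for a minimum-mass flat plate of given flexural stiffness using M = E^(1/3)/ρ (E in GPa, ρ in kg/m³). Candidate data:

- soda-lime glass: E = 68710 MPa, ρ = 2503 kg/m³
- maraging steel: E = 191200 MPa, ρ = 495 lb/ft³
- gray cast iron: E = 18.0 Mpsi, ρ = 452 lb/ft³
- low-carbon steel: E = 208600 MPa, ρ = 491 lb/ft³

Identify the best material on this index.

Putting every candidate on a common basis:
  soda-lime glass: E = 68.71 GPa, ρ = 2503 kg/m³
  maraging steel: E = 191.2 GPa, ρ = 7929 kg/m³
  gray cast iron: E = 124.1 GPa, ρ = 7240 kg/m³
  low-carbon steel: E = 208.6 GPa, ρ = 7865 kg/m³
  soda-lime glass: M = 1.64×10⁻³
  low-carbon steel: M = 0.754×10⁻³
  maraging steel: M = 0.727×10⁻³
  gray cast iron: M = 0.689×10⁻³
Soda-lime glass ranks first.

soda-lime glass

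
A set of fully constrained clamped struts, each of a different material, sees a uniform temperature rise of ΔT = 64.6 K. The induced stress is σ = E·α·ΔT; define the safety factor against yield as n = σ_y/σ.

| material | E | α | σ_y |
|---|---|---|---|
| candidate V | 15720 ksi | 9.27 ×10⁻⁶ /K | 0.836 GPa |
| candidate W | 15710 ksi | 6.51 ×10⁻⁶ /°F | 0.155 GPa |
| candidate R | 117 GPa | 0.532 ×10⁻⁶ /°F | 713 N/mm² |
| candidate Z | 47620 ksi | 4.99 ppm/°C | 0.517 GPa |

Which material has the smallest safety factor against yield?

candidate W

Per material, after unit conversion:
  candidate V: E = 108.4, α = 9.27, σ_y = 836.0 → σ = 64.9 MPa, n = 12.9
  candidate W: E = 108.3, α = 11.7, σ_y = 155.0 → σ = 82.0 MPa, n = 1.89
  candidate R: E = 117.0, α = 0.958, σ_y = 713.0 → σ = 7.24 MPa, n = 98.5
  candidate Z: E = 328.3, α = 4.99, σ_y = 517.0 → σ = 106 MPa, n = 4.88
Candidate W has the lowest safety factor, n = 1.89.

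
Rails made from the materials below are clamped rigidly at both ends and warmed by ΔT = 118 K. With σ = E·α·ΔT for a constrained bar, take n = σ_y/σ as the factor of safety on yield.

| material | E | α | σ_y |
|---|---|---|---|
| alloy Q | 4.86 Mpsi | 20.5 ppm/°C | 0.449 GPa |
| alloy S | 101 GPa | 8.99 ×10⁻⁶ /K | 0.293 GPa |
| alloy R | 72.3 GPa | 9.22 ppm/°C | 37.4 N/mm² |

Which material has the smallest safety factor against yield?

alloy R

With everything in SI (GPa, ×10⁻⁶/K, MPa):
  alloy Q: E = 33.51, α = 20.5, σ_y = 449.0 → σ = 81.1 MPa, n = 5.54
  alloy S: E = 101.0, α = 8.99, σ_y = 293.0 → σ = 107 MPa, n = 2.73
  alloy R: E = 72.30, α = 9.22, σ_y = 37.40 → σ = 78.7 MPa, n = 0.475
Smallest n: alloy R with n = 0.475.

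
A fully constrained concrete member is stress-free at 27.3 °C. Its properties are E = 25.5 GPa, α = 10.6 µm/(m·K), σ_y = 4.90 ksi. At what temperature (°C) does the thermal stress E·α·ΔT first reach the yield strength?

σ_y = 4.90 ksi = 33.78 MPa.
E·α·ΔT = 33.78 MPa ⇒ ΔT = 33.78 / (25.50×10³ × 10.6×10⁻⁶) = 125.0 K.
T = 27.3 + 125.0 = 152.3 °C.

152 °C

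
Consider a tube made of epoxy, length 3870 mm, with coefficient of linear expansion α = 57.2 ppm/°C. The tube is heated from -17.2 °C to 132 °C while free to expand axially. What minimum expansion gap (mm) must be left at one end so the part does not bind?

ΔT = 132 − (-17.2) = 149.2 K.
ΔL = α·L₀·ΔT = 57.2×10⁻⁶ × 3870 mm × 149.2 K = 33.0 mm.

33.0 mm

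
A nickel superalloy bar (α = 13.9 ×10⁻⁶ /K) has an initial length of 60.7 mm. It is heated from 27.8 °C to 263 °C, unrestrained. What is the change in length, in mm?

ΔT = 263 − 27.8 = 235.2 K.
ΔL = α·L₀·ΔT = 13.9×10⁻⁶ × 60.7 mm × 235.2 K = 0.198 mm.

0.198 mm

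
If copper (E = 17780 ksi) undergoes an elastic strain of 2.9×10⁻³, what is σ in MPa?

356 MPa

E = 17780 ksi = 122.6 GPa.
σ = E·ε = 122600 MPa × 2.9×10⁻³ = 356 MPa.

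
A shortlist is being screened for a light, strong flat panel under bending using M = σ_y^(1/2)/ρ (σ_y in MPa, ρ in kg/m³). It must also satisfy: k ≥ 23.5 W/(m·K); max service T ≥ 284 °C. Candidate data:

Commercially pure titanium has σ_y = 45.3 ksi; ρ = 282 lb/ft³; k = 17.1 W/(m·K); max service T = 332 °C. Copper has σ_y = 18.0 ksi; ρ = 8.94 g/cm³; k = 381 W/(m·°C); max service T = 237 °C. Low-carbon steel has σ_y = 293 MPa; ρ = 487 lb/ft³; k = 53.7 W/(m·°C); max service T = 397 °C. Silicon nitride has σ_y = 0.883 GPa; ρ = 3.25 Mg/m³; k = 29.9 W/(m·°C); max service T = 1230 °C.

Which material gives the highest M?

silicon nitride

Screen on constraints: k ≥ 23.5 W/(m·K); max service T ≥ 284 °C. Survivors: low-carbon steel, silicon nitride.
In SI units:
  low-carbon steel: σ_y = 293.0 MPa, ρ = 7801 kg/m³
  silicon nitride: σ_y = 883.0 MPa, ρ = 3250 kg/m³
  silicon nitride: M = 9.14×10⁻³
  low-carbon steel: M = 2.19×10⁻³
Highest index: silicon nitride.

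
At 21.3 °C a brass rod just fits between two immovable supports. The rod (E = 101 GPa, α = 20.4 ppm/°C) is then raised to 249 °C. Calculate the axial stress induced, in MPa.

ΔT = 227.7 K. Constrained thermal stress σ = E·α·ΔT = 101.0×10³ MPa × 20.4×10⁻⁶ × 227.7 = 469 MPa (compressive).

469 MPa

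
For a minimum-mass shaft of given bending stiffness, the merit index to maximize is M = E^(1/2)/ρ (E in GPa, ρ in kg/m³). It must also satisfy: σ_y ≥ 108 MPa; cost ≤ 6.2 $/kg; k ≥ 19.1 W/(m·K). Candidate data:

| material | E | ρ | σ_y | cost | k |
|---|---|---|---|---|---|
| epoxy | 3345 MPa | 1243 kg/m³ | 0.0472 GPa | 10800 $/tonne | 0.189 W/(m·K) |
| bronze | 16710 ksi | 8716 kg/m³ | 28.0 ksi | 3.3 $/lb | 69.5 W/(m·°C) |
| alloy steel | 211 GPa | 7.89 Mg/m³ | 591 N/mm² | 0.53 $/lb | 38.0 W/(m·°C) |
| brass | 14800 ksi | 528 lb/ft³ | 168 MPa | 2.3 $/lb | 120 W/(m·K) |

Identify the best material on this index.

Screen on constraints: σ_y ≥ 108 MPa; cost ≤ 6.2 $/kg; k ≥ 19.1 W/(m·K). Survivors: alloy steel, brass.
Putting every candidate on a common basis:
  alloy steel: E = 211.0 GPa, ρ = 7890 kg/m³
  brass: E = 102.0 GPa, ρ = 8458 kg/m³
  alloy steel: M = 1.84×10⁻³
  brass: M = 1.19×10⁻³
Alloy steel has the largest M.

alloy steel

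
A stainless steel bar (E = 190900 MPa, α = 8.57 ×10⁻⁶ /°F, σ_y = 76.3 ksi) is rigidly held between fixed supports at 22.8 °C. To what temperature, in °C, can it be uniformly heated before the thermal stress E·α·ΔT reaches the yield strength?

E = 190900 MPa = 190.9 GPa.
α = 8.57×10⁻⁶/°F × 9/5 = 15.4×10⁻⁶/K.
σ_y = 76.3 ksi = 526.1 MPa.
E·α·ΔT = 526.1 MPa ⇒ ΔT = 526.1 / (190.9×10³ × 15.4×10⁻⁶) = 178.6 K.
T = 22.8 + 178.6 = 201.4 °C.

201 °C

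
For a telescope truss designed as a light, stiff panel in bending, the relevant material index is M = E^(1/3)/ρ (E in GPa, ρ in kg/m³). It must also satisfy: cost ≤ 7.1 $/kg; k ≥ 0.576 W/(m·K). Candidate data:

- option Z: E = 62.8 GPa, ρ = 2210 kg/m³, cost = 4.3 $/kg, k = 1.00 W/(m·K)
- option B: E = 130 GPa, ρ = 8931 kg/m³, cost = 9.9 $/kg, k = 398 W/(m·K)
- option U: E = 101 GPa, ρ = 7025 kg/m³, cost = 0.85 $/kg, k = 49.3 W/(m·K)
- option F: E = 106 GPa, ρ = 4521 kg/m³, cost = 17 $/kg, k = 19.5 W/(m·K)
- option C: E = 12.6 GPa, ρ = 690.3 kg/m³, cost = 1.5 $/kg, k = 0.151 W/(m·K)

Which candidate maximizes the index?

option Z

Screen on constraints: cost ≤ 7.1 $/kg; k ≥ 0.576 W/(m·K). Survivors: option Z, option U.
Computing M directly (units already consistent):
  option Z: M = 1.80×10⁻³
  option U: M = 0.663×10⁻³
Option Z has the largest M.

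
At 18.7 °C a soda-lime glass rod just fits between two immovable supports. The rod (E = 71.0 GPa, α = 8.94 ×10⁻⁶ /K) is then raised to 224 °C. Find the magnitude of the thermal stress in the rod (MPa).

130 MPa

ΔT = 205.3 K. Constrained thermal stress σ = E·α·ΔT = 71.00×10³ MPa × 8.94×10⁻⁶ × 205.3 = 130 MPa (compressive).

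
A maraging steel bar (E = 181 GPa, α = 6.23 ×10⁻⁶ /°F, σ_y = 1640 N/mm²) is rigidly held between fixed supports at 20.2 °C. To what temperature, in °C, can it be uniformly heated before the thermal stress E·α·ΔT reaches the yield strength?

α = 6.23×10⁻⁶/°F × 9/5 = 11.2×10⁻⁶/K.
σ_y = 1640 N/mm² = 1640 MPa.
E·α·ΔT = 1640 MPa ⇒ ΔT = 1640 / (181.0×10³ × 11.2×10⁻⁶) = 808.0 K.
T = 20.2 + 808.0 = 828.2 °C.

828 °C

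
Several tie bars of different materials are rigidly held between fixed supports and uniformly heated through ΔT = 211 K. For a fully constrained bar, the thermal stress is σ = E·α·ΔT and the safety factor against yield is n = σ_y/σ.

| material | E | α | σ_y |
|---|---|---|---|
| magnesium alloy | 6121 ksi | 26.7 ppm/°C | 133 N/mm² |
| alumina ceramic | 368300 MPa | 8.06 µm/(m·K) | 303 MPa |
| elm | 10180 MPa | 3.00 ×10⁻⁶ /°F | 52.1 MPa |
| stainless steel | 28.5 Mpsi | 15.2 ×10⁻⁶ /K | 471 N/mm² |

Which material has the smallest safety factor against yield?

In consistent units (E in GPa, α in ×10⁻⁶/K, σ_y in MPa):
  magnesium alloy: E = 42.20, α = 26.7, σ_y = 133.0 → σ = 238 MPa, n = 0.559
  alumina ceramic: E = 368.3, α = 8.06, σ_y = 303.0 → σ = 626 MPa, n = 0.484
  elm: E = 10.18, α = 5.40, σ_y = 52.10 → σ = 11.6 MPa, n = 4.49
  stainless steel: E = 196.5, α = 15.2, σ_y = 471.0 → σ = 630 MPa, n = 0.747
Smallest n: alumina ceramic with n = 0.484.

alumina ceramic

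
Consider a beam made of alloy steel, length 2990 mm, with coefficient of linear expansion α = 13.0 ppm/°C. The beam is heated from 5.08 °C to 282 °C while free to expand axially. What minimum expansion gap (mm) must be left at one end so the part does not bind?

ΔT = 282 − 5.08 = 276.9 K.
ΔL = α·L₀·ΔT = 13.0×10⁻⁶ × 2990 mm × 276.9 K = 10.8 mm.

10.8 mm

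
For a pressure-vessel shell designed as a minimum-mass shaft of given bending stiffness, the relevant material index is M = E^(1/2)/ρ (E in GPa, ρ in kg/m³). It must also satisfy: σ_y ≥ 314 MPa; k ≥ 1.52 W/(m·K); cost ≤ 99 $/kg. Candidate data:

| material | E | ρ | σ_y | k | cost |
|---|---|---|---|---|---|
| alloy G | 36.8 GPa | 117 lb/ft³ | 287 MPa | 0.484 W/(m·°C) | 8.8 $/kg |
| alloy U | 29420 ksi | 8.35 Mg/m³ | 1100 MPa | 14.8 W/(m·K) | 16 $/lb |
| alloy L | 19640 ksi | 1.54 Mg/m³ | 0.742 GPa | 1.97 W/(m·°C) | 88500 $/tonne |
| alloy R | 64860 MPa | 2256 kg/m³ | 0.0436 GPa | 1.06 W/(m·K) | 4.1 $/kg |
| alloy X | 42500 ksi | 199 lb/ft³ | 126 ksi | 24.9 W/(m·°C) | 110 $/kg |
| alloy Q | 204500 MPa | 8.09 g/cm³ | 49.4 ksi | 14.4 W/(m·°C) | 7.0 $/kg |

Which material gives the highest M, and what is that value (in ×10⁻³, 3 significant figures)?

Screen on constraints: σ_y ≥ 314 MPa; k ≥ 1.52 W/(m·K); cost ≤ 99 $/kg. Survivors: alloy U, alloy L, alloy Q.
Putting every candidate on a common basis:
  alloy U: E = 202.8 GPa, ρ = 8350 kg/m³
  alloy L: E = 135.4 GPa, ρ = 1540 kg/m³
  alloy Q: E = 204.5 GPa, ρ = 8090 kg/m³
  alloy L: M = 7.56×10⁻³
  alloy Q: M = 1.77×10⁻³
  alloy U: M = 1.71×10⁻³
The maximum is for alloy L.

alloy L, M = 7.56×10⁻³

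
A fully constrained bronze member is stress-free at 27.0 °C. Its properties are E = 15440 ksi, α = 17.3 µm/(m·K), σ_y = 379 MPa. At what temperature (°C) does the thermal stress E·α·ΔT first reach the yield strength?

E = 15440 ksi = 106.5 GPa.
E·α·ΔT = 379.0 MPa ⇒ ΔT = 379.0 / (106.5×10³ × 17.3×10⁻⁶) = 205.8 K.
T = 27.0 + 205.8 = 232.8 °C.

233 °C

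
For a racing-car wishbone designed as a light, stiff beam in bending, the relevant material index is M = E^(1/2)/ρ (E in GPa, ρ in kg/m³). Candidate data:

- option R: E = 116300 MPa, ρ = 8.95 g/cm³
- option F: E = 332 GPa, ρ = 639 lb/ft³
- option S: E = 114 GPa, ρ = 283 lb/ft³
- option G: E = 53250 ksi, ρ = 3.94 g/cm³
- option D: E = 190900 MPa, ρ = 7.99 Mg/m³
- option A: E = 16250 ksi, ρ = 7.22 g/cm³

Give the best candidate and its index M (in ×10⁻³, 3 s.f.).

Convert each candidate to consistent units, then evaluate M:
  option R: E = 116.3 GPa, ρ = 8950 kg/m³
  option F: E = 332.0 GPa, ρ = 10240 kg/m³
  option S: E = 114.0 GPa, ρ = 4533 kg/m³
  option G: E = 367.1 GPa, ρ = 3940 kg/m³
  option D: E = 190.9 GPa, ρ = 7990 kg/m³
  option A: E = 112.0 GPa, ρ = 7220 kg/m³
  option G: M = 4.86×10⁻³
  option S: M = 2.36×10⁻³
  option F: M = 1.78×10⁻³
  option D: M = 1.73×10⁻³
  option A: M = 1.47×10⁻³
  option R: M = 1.20×10⁻³
The maximum is for option G.

option G, M = 4.86×10⁻³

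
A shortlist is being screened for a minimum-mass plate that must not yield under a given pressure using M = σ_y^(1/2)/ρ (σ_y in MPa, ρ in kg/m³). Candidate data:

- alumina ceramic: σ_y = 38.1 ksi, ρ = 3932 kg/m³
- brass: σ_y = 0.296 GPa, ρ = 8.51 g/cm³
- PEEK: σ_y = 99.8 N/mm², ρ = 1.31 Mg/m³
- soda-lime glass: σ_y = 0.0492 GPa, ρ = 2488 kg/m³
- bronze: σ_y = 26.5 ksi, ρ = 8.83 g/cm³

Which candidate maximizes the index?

In SI units:
  alumina ceramic: σ_y = 262.7 MPa, ρ = 3932 kg/m³
  brass: σ_y = 296.0 MPa, ρ = 8510 kg/m³
  PEEK: σ_y = 99.80 MPa, ρ = 1310 kg/m³
  soda-lime glass: σ_y = 49.20 MPa, ρ = 2488 kg/m³
  bronze: σ_y = 182.7 MPa, ρ = 8830 kg/m³
  PEEK: M = 7.63×10⁻³
  alumina ceramic: M = 4.12×10⁻³
  soda-lime glass: M = 2.82×10⁻³
  brass: M = 2.02×10⁻³
  bronze: M = 1.53×10⁻³
The maximum is for PEEK.

PEEK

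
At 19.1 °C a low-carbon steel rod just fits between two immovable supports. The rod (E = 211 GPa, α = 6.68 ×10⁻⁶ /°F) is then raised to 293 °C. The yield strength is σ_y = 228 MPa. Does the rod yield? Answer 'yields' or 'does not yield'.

α = 6.68×10⁻⁶/°F × 9/5 = 12.0×10⁻⁶/K.
ΔT = 273.9 K. Constrained thermal stress σ = E·α·ΔT = 211.0×10³ MPa × 12.0×10⁻⁶ × 273.9 = 695 MPa (compressive).
Compare to σ_y = 228 MPa: σ ≥ σ_y, so it yields.

yields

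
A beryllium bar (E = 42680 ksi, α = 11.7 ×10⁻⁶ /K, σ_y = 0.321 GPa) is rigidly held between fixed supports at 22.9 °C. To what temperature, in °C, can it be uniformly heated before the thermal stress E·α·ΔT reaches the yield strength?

116 °C

E = 42680 ksi = 294.3 GPa.
σ_y = 0.321 GPa = 321.0 MPa.
E·α·ΔT = 321.0 MPa ⇒ ΔT = 321.0 / (294.3×10³ × 11.7×10⁻⁶) = 93.23 K.
T = 22.9 + 93.23 = 116.1 °C.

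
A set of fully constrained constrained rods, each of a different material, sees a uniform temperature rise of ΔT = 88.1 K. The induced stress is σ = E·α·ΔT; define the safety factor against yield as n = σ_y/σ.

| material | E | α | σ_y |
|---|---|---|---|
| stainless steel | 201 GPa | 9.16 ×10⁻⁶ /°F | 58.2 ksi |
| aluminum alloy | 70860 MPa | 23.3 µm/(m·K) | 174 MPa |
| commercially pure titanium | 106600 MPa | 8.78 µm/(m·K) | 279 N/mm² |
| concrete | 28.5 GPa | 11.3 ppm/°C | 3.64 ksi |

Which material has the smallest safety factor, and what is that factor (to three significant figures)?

Converting E to GPa, α to ×10⁻⁶/K, σ_y to MPa, then σ and n for each:
  stainless steel: E = 201.0, α = 16.5, σ_y = 401.3 → σ = 292 MPa, n = 1.37
  aluminum alloy: E = 70.86, α = 23.3, σ_y = 174.0 → σ = 145 MPa, n = 1.20
  commercially pure titanium: E = 106.6, α = 8.78, σ_y = 279.0 → σ = 82.5 MPa, n = 3.38
  concrete: E = 28.50, α = 11.3, σ_y = 25.10 → σ = 28.4 MPa, n = 0.885
Smallest n: concrete with n = 0.885.

concrete, n = 0.885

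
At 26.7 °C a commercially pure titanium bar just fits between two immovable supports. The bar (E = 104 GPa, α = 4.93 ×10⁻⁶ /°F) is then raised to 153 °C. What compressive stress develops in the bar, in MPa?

α = 4.93×10⁻⁶/°F × 9/5 = 8.87×10⁻⁶/K.
ΔT = 126.3 K. Constrained thermal stress σ = E·α·ΔT = 104.0×10³ MPa × 8.87×10⁻⁶ × 126.3 = 117 MPa (compressive).

117 MPa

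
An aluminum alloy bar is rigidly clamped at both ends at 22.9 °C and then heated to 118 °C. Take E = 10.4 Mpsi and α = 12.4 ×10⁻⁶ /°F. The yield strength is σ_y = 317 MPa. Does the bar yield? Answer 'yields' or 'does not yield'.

does not yield

E = 10.4 Mpsi = 71.71 GPa.
α = 12.4×10⁻⁶/°F × 9/5 = 22.3×10⁻⁶/K.
ΔT = 95.10 K. Constrained thermal stress σ = E·α·ΔT = 71.71×10³ MPa × 22.3×10⁻⁶ × 95.10 = 152 MPa (compressive).
Compare to σ_y = 317 MPa: σ < σ_y, so it does not yield.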